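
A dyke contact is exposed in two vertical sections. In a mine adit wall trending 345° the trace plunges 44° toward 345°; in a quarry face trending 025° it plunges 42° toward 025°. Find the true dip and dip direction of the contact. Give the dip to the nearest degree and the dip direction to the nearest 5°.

true dip 45°, dip direction 000°

Represent each trace as a vector plunging at its apparent dip toward its trend (east-north-up frame): v₁ = (-0.186, 0.695, -0.695), v₂ = (0.314, 0.674, -0.669).
The plane normal is n = v₁ × v₂ ∝ (-0.003, 0.343, 0.344).
tan δ = √(n_x²+n_y²)/n_z = 0.343/0.344, so δ = 44.9°.
Dip direction = azimuth of (n_x, n_y) = atan2(-0.003, 0.343) = 360°.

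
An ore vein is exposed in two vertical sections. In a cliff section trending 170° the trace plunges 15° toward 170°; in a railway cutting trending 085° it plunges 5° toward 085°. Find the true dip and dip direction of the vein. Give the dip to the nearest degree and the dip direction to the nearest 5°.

Each apparent-dip line lies in the plane. As unit vectors (x east, y north, z up), v₁ plunges 15°→170° and v₂ plunges 5°→085°.
n = v₁ × v₂ = (0.105, -0.242, 0.959) (taken with n_z > 0).
Dip δ = arctan(|n_h|/n_z) = arctan(0.264/0.959) = 15.4°.
Dip direction = azimuth of (n_x, n_y) = atan2(0.105, -0.242) = 156°.

true dip 15°, dip direction 155°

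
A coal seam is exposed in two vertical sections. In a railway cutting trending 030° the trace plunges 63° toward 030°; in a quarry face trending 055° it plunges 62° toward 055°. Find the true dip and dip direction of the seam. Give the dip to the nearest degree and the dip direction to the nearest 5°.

true dip 63°, dip direction 035°

The two traces are lines in the plane: v₁ = (sin 30°·cos 63°, cos 30°·cos 63°, −sin 63°), v₂ = (sin 55°·cos 62°, cos 55°·cos 62°, −sin 62°).
n = v₁ × v₂ = (0.107, 0.142, 0.090) (taken with n_z > 0).
tan δ = √(n_x²+n_y²)/n_z = 0.178/0.090, so δ = 63.2°.
Dip direction = azimuth of (n_x, n_y) = atan2(0.107, 0.142) = 37°.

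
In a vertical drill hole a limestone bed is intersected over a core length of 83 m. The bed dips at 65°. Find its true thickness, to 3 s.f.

True thickness t = h · cos(dip) = 83 × cos 65°
t = 83 × 0.4226 = 35.077 m

35.1 m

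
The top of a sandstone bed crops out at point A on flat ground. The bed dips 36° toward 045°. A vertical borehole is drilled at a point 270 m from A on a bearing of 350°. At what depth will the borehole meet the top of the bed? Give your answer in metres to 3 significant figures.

113 m

The hole lies 55° from the dip direction, so the down-dip offset is 270 × cos 55° = 154.87 m.
Depth = down-dip offset × tan(dip) = 154.87 × tan 36° = 154.87 × 0.7265
Depth = 112.52 m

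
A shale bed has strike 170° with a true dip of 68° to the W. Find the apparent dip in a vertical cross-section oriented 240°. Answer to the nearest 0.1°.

66.7°

Angle between strike (170°) and section (240°): β = 70°.
tan α = tan 68° × sin 70° = 2.4751 × 0.9397 = 2.3258
apparent dip = arctan 2.3258 = 66.73°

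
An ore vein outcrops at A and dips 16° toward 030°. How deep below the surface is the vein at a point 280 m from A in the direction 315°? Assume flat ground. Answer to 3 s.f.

20.8 m

The hole lies 75° from the dip direction, so the down-dip offset is 280 × cos 75° = 72.47 m.
Depth = down-dip offset × tan(dip) = 72.47 × tan 16° = 72.47 × 0.2867
Depth = 20.78 m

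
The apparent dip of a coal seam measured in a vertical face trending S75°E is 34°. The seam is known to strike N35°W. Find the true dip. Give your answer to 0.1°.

46.4°

The section is 40° from the strike.
tan δ = tan α / sin β = tan 34° / sin 40° = 0.6745 / 0.6428 = 1.0493
δ = arctan(1.0493) = 46.38°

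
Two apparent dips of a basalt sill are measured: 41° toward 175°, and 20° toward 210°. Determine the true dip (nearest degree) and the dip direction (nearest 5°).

true dip 47°, dip direction 140°

Represent each trace as a vector plunging at its apparent dip toward its trend (east-north-up frame): v₁ = (0.066, -0.752, -0.656), v₂ = (-0.470, -0.814, -0.342).
Cross product v₁ × v₂ gives the pole to the plane: n ∝ (0.277, -0.331, 0.407).
Dip δ = arctan(|n_h|/n_z) = arctan(0.431/0.407) = 46.7°.
Dip direction = atan2(0.277, -0.331) = 140° (azimuth of n's horizontal projection).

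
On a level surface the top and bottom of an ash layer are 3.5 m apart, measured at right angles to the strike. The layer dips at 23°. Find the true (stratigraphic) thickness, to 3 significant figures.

1.37 m

True thickness t = w · sin(dip) = 3.5 × sin 23°
t = 3.5 × 0.3907 = 1.368 m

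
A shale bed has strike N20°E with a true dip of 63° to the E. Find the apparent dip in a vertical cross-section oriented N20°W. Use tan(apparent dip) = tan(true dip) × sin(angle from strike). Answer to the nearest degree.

The strike is N20°E and the section trends N20°W; the acute angle between them is β = 40°.
tan α = tan 63° × sin 40° = 1.9626 × 0.6428 = 1.2615
apparent dip = arctan 1.2615 = 51.60°

52°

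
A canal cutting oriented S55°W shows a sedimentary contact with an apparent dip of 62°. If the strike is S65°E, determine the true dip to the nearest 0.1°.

The section is 60° from the strike.
tan δ = tan α / sin β = tan 62° / sin 60° = 1.8807 / 0.8660 = 2.1717
δ = arctan(2.1717) = 65.28°

65.3°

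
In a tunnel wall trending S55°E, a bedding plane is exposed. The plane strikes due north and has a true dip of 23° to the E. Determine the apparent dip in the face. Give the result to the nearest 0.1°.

19.2°

The strike is due north and the section trends S55°E; the acute angle between them is β = 55°.
tan(apparent dip) = tan 23° · sin 55° = 0.3477
apparent dip = arctan 0.3477 = 19.17°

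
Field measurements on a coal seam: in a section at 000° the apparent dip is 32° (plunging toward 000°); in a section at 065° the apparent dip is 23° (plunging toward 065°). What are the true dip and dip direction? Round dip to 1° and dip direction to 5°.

Represent each trace as a vector plunging at its apparent dip toward its trend (east-north-up frame): v₁ = (0.000, 0.848, -0.530), v₂ = (0.834, 0.389, -0.391).
n = v₁ × v₂ = (0.125, 0.442, 0.707) (taken with n_z > 0).
True dip = arccos(n_z / |n|) = arccos(0.8387) = 33.0°.
Dip direction = atan2(0.125, 0.442) = 16° (azimuth of n's horizontal projection).

true dip 33°, dip direction 015°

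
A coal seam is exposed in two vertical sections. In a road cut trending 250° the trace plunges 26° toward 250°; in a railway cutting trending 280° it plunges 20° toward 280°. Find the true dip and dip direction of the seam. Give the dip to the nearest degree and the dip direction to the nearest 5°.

true dip 27°, dip direction 235°

The two traces are lines in the plane: v₁ = (sin 250°·cos 26°, cos 250°·cos 26°, −sin 26°), v₂ = (sin 280°·cos 20°, cos 280°·cos 20°, −sin 20°).
The plane normal is n = v₁ × v₂ ∝ (-0.177, -0.117, 0.422).
Dip δ = arctan(|n_h|/n_z) = arctan(0.212/0.422) = 26.6°.
Dip direction = azimuth of (n_x, n_y) = atan2(-0.177, -0.117) = 237°.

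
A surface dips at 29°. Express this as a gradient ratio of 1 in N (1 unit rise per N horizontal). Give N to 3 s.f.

1 in 1.80

1 : N means tan θ = 1/N, so N = 1/tan 29° = 1/0.5543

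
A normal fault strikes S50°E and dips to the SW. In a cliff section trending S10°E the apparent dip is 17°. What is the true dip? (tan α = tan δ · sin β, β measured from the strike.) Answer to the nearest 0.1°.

25.4°

β = acute angle between strike S50°E and section S10°E = 40°.
tan(true dip) = tan 17° / sin 40° = 0.4756
true dip = arctan 0.4756 = 25.44°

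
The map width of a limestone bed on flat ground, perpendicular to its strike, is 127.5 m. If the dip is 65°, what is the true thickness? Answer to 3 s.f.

116 m

True thickness t = w · sin(dip) = 127.5 × sin 65°
t = 127.5 × 0.9063 = 115.554 m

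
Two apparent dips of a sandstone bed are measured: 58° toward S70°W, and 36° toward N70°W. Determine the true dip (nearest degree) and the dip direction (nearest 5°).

Each apparent-dip line lies in the plane. As unit vectors (x east, y north, z up), v₁ plunges 58°→S70°W and v₂ plunges 36°→N70°W.
The plane normal is n = v₁ × v₂ ∝ (-0.341, -0.352, 0.276).
True dip = arccos(n_z / |n|) = arccos(0.4900) = 60.7°.
Dip direction = atan2(-0.341, -0.352) = 224° (azimuth of n's horizontal projection).

true dip 61°, dip direction 225°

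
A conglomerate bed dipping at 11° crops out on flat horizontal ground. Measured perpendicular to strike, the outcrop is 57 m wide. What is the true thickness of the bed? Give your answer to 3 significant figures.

10.9 m

True thickness t = w · sin(dip) = 57 × sin 11°
t = 57 × 0.1908 = 10.876 m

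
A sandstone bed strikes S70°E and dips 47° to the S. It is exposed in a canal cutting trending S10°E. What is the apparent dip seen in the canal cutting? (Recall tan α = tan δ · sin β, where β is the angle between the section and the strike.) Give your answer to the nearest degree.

The section lies 60° from the strike.
tan(apparent dip) = tan 47° · sin 60° = 0.9287
α = arctan(0.9287) = 42.88°

43°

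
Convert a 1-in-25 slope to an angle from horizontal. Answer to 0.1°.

2.3°

tan θ = 1/25 = 0.0400
θ = arctan(0.0400) = 2.29°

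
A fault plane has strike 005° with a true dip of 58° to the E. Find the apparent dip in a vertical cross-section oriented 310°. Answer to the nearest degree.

53°

The strike is 005° and the section trends 310°; the acute angle between them is β = 55°.
tan α = tan 58° × sin 55° = 1.6003 × 0.8192 = 1.3109
apparent dip = arctan 1.3109 = 52.66°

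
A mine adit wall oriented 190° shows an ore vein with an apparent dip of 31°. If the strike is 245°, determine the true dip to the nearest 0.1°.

36.3°

The section is 55° from the strike.
tan(true dip) = tan 31° / sin 55° = 0.7335
true dip = arctan 0.7335 = 36.26°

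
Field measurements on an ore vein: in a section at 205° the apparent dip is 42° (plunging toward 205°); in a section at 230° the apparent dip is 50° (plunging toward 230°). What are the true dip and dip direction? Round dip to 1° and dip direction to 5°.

true dip 52°, dip direction 250°

Each apparent-dip line lies in the plane. As unit vectors (x east, y north, z up), v₁ plunges 42°→205° and v₂ plunges 50°→230°.
n = v₁ × v₂ = (-0.239, -0.089, 0.202) (taken with n_z > 0).
Dip δ = arctan(|n_h|/n_z) = arctan(0.255/0.202) = 51.7°.
Dip direction = atan2(-0.239, -0.089) = 250° (azimuth of n's horizontal projection).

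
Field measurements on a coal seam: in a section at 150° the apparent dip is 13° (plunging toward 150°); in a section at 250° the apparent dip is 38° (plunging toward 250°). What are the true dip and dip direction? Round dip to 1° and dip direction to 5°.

true dip 41°, dip direction 225°

Each apparent-dip line lies in the plane. As unit vectors (x east, y north, z up), v₁ plunges 13°→150° and v₂ plunges 38°→250°.
The plane normal is n = v₁ × v₂ ∝ (-0.459, -0.467, 0.756).
tan δ = √(n_x²+n_y²)/n_z = 0.654/0.756, so δ = 40.9°.
Dip direction = atan2(-0.459, -0.467) = 225° (azimuth of n's horizontal projection).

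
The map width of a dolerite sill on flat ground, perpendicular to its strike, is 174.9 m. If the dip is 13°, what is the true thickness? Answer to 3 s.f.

True thickness t = w · sin(dip) = 174.9 × sin 13°
t = 174.9 × 0.2250 = 39.344 m

39.3 m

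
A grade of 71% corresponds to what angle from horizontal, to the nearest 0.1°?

tan θ = 71/100 = 0.7100
θ = arctan(0.7100) = 35.37°

35.4°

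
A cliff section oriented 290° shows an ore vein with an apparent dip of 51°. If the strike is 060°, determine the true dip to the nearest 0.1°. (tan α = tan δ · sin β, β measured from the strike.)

58.2°

The section is 50° from the strike.
tan(true dip) = tan 51° / sin 50° = 1.6120
δ = arctan(1.6120) = 58.19°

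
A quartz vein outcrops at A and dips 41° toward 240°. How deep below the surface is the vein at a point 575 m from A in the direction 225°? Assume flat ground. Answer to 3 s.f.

The hole lies 15° from the dip direction, so the down-dip offset is 575 × cos 15° = 555.41 m.
Depth = down-dip offset × tan(dip) = 555.41 × tan 41° = 555.41 × 0.8693
Depth = 482.81 m

483 m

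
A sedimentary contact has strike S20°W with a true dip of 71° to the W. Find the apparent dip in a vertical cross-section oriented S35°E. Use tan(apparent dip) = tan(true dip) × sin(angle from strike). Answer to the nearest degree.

The strike is S20°W and the section trends S35°E; the acute angle between them is β = 55°.
tan(apparent dip) = tan 71° · sin 55° = 2.3790
apparent dip = arctan 2.3790 = 67.20°

67°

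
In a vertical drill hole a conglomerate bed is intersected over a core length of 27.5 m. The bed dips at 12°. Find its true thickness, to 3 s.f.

26.9 m

True thickness t = h · cos(dip) = 27.5 × cos 12°
t = 27.5 × 0.9781 = 26.899 m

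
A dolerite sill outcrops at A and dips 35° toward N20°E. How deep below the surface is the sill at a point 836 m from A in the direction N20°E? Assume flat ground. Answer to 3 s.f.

The hole is directly down-dip from the outcrop, so the down-dip offset is 836 m.
Depth = down-dip offset × tan(dip) = 836.00 × tan 35° = 836.00 × 0.7002
Depth = 585.37 m

585 m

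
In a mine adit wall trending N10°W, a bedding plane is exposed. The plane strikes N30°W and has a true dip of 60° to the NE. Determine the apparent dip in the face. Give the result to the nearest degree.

31°

The section lies 20° from the strike.
tan(apparent dip) = tan 60° · sin 20° = 0.5924
α = arctan(0.5924) = 30.64°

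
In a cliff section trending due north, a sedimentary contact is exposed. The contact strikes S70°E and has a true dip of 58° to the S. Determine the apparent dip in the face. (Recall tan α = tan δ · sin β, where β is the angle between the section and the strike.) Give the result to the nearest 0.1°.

56.4°

The section lies 70° from the strike.
tan α = tan 58° × sin 70° = 1.6003 × 0.9397 = 1.5038
apparent dip = arctan 1.5038 = 56.38°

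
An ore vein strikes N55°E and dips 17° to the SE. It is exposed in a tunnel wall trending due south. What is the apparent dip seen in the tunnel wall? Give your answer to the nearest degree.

14°

The strike is N55°E and the section trends due south; the acute angle between them is β = 55°.
tan(apparent dip) = tan 17° · sin 55° = 0.2504
α = arctan(0.2504) = 14.06°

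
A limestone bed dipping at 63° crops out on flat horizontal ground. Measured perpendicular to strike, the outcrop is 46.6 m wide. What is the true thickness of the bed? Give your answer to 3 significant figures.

41.5 m

True thickness t = w · sin(dip) = 46.6 × sin 63°
t = 46.6 × 0.8910 = 41.521 m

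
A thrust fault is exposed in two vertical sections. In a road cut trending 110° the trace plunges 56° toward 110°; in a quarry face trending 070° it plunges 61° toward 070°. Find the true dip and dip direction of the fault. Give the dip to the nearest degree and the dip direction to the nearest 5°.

true dip 61°, dip direction 075°

Represent each trace as a vector plunging at its apparent dip toward its trend (east-north-up frame): v₁ = (0.525, -0.191, -0.829), v₂ = (0.456, 0.166, -0.875).
n = v₁ × v₂ = (0.305, 0.082, 0.174) (taken with n_z > 0).
Dip δ = arctan(|n_h|/n_z) = arctan(0.316/0.174) = 61.1°.
Dip direction = atan2(0.305, 0.082) = 75° (azimuth of n's horizontal projection).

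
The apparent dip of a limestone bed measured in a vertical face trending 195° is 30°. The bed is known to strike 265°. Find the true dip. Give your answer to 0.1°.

The section is 70° from the strike.
tan δ = tan α / sin β = tan 30° / sin 70° = 0.5774 / 0.9397 = 0.6144
δ = arctan(0.6144) = 31.57°

31.6°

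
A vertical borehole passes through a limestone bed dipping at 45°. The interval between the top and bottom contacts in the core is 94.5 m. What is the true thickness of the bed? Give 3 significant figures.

66.8 m

True thickness t = h · cos(dip) = 94.5 × cos 45°
t = 94.5 × 0.7071 = 66.822 m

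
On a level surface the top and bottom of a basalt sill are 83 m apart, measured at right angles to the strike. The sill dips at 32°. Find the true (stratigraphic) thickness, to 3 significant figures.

True thickness t = w · sin(dip) = 83 × sin 32°
t = 83 × 0.5299 = 43.983 m

44.0 m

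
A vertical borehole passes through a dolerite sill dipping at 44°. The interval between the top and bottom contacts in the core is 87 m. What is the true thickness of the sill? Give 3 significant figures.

62.6 m

True thickness t = h · cos(dip) = 87 × cos 44°
t = 87 × 0.7193 = 62.583 m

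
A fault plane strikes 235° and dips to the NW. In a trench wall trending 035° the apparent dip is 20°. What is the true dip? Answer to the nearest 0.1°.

46.8°

β = acute angle between strike 235° and section 035° = 20°.
tan(true dip) = tan 20° / sin 20° = 1.0642
δ = arctan(1.0642) = 46.78°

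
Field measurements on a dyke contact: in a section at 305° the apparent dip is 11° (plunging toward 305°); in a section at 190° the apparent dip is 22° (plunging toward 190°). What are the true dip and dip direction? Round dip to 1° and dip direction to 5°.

true dip 30°, dip direction 235°

Each apparent-dip line lies in the plane. As unit vectors (x east, y north, z up), v₁ plunges 11°→305° and v₂ plunges 22°→190°.
The plane normal is n = v₁ × v₂ ∝ (-0.385, -0.271, 0.825).
Dip δ = arctan(|n_h|/n_z) = arctan(0.471/0.825) = 29.7°.
The horizontal component of n points toward azimuth atan2(n_x, n_y) = 235°, the dip direction.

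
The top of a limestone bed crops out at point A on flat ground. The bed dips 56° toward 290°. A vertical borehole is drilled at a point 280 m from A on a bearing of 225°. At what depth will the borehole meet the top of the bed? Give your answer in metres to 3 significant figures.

175 m

The hole lies 65° from the dip direction, so the down-dip offset is 280 × cos 65° = 118.33 m.
Depth = down-dip offset × tan(dip) = 118.33 × tan 56° = 118.33 × 1.4826
Depth = 175.44 m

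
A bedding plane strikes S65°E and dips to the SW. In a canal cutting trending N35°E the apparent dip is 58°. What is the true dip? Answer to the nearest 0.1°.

The section is 80° from the strike.
tan δ = tan α / sin β = tan 58° / sin 80° = 1.6003 / 0.9848 = 1.6250
true dip = arctan 1.6250 = 58.39°

58.4°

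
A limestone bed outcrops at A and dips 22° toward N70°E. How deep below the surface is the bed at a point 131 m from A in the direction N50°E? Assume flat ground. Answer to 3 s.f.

49.7 m

The hole lies 20° from the dip direction, so the down-dip offset is 131 × cos 20° = 123.10 m.
Depth = down-dip offset × tan(dip) = 123.10 × tan 22° = 123.10 × 0.4040
Depth = 49.74 m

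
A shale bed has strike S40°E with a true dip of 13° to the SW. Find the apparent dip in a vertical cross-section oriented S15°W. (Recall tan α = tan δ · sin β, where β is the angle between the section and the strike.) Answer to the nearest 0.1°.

The strike is S40°E and the section trends S15°W; the acute angle between them is β = 55°.
tan(apparent dip) = tan 13° · sin 55° = 0.1891
apparent dip = arctan 0.1891 = 10.71°

10.7°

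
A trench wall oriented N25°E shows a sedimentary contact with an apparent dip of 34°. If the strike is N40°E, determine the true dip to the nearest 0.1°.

69.0°

The section is 15° from the strike.
tan δ = tan α / sin β = tan 34° / sin 15° = 0.6745 / 0.2588 = 2.6061
true dip = arctan 2.6061 = 69.01°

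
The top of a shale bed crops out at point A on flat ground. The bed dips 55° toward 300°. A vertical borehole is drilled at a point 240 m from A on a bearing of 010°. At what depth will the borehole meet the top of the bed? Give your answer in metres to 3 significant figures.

The hole lies 70° from the dip direction, so the down-dip offset is 240 × cos 70° = 82.08 m.
Depth = down-dip offset × tan(dip) = 82.08 × tan 55° = 82.08 × 1.4281
Depth = 117.23 m

117 m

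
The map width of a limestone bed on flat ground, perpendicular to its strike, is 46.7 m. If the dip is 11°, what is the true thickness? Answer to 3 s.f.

8.91 m

True thickness t = w · sin(dip) = 46.7 × sin 11°
t = 46.7 × 0.1908 = 8.911 m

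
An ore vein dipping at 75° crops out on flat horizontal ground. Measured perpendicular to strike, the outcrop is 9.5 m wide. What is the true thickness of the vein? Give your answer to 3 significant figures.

9.18 m

True thickness t = w · sin(dip) = 9.5 × sin 75°
t = 9.5 × 0.9659 = 9.176 m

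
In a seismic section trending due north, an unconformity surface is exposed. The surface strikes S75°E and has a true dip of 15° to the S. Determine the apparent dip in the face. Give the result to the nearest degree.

The strike is S75°E and the section trends due north; the acute angle between them is β = 75°.
tan α = tan 15° × sin 75° = 0.2679 × 0.9659 = 0.2588
α = arctan(0.2588) = 14.51°

15°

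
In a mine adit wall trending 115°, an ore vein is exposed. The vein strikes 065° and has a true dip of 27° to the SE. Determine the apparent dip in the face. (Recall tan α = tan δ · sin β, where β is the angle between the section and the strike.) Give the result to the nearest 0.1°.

Angle between strike (065°) and section (115°): β = 50°.
tan(apparent dip) = tan 27° · sin 50° = 0.3903
α = arctan(0.3903) = 21.32°

21.3°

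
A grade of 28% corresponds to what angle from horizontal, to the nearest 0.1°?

15.6°

tan θ = 28/100 = 0.2800
θ = arctan(0.2800) = 15.64°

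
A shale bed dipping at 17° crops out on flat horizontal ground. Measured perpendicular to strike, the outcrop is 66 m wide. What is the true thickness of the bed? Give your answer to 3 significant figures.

19.3 m

True thickness t = w · sin(dip) = 66 × sin 17°
t = 66 × 0.2924 = 19.297 m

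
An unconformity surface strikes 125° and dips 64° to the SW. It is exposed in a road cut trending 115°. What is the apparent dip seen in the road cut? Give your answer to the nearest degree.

The strike is 125° and the section trends 115°; the acute angle between them is β = 10°.
tan α = tan 64° × sin 10° = 2.0503 × 0.1736 = 0.3560
α = arctan(0.3560) = 19.60°

20°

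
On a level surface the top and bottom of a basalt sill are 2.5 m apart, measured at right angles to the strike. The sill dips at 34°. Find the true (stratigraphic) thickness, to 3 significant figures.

True thickness t = w · sin(dip) = 2.5 × sin 34°
t = 2.5 × 0.5592 = 1.398 m

1.40 m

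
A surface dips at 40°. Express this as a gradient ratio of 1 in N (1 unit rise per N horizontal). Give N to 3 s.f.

1 : N means tan θ = 1/N, so N = 1/tan 40° = 1/0.8391

1 in 1.19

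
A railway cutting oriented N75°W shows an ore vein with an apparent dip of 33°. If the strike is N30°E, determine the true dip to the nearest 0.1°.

The section is 75° from the strike.
tan δ = tan α / sin β = tan 33° / sin 75° = 0.6494 / 0.9659 = 0.6723
true dip = arctan 0.6723 = 33.91°

33.9°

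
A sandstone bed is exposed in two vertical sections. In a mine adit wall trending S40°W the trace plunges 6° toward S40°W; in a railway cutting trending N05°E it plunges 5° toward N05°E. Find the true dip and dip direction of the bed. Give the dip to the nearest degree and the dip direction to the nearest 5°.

true dip 18°, dip direction 290°

The two traces are lines in the plane: v₁ = (sin 220°·cos 6°, cos 220°·cos 6°, −sin 6°), v₂ = (sin 5°·cos 5°, cos 5°·cos 5°, −sin 5°).
The plane normal is n = v₁ × v₂ ∝ (-0.170, 0.065, 0.568).
True dip = arccos(n_z / |n|) = arccos(0.9523) = 17.8°.
The horizontal component of n points toward azimuth atan2(n_x, n_y) = 291°, the dip direction.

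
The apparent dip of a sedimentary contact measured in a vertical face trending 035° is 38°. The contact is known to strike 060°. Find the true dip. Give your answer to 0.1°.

β = acute angle between strike 060° and section 035° = 25°.
tan δ = tan α / sin β = tan 38° / sin 25° = 0.7813 / 0.4226 = 1.8487
δ = arctan(1.8487) = 61.59°

61.6°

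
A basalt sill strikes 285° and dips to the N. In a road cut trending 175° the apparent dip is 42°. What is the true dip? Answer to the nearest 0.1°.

β = acute angle between strike 285° and section 175° = 70°.
tan(true dip) = tan 42° / sin 70° = 0.9582
true dip = arctan 0.9582 = 43.78°

43.8°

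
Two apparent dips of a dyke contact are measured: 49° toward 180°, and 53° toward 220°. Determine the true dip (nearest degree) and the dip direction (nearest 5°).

The two traces are lines in the plane: v₁ = (sin 180°·cos 49°, cos 180°·cos 49°, −sin 49°), v₂ = (sin 220°·cos 53°, cos 220°·cos 53°, −sin 53°).
Cross product v₁ × v₂ gives the pole to the plane: n ∝ (-0.176, -0.292, 0.254).
tan δ = √(n_x²+n_y²)/n_z = 0.341/0.254, so δ = 53.3°.
Dip direction = azimuth of (n_x, n_y) = atan2(-0.176, -0.292) = 211°.

true dip 53°, dip direction 210°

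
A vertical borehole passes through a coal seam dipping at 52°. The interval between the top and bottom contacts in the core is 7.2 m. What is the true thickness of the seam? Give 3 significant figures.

4.43 m

True thickness t = h · cos(dip) = 7.2 × cos 52°
t = 7.2 × 0.6157 = 4.433 m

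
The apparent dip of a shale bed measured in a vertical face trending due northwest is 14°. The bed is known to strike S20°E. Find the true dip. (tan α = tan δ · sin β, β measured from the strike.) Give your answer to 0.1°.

The section is 25° from the strike.
tan δ = tan α / sin β = tan 14° / sin 25° = 0.2493 / 0.4226 = 0.5900
true dip = arctan 0.5900 = 30.54°

30.5°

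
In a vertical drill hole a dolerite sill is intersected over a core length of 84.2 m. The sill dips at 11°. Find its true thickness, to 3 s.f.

True thickness t = h · cos(dip) = 84.2 × cos 11°
t = 84.2 × 0.9816 = 82.653 m

82.7 m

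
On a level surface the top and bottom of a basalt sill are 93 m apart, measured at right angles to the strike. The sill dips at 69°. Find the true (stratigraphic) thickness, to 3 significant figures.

True thickness t = w · sin(dip) = 93 × sin 69°
t = 93 × 0.9336 = 86.823 m

86.8 m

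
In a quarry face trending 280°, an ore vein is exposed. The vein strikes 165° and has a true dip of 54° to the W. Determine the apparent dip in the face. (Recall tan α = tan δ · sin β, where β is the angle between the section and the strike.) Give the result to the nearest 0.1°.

51.3°

Angle between strike (165°) and section (280°): β = 65°.
tan α = tan 54° × sin 65° = 1.3764 × 0.9063 = 1.2474
α = arctan(1.2474) = 51.28°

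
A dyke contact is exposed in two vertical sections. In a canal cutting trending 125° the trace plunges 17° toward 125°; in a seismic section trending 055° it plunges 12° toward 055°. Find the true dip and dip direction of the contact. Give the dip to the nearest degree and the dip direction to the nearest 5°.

true dip 18°, dip direction 105°

Each apparent-dip line lies in the plane. As unit vectors (x east, y north, z up), v₁ plunges 17°→125° and v₂ plunges 12°→055°.
The plane normal is n = v₁ × v₂ ∝ (0.278, -0.071, 0.879).
tan δ = √(n_x²+n_y²)/n_z = 0.287/0.879, so δ = 18.1°.
Dip direction = atan2(0.278, -0.071) = 104° (azimuth of n's horizontal projection).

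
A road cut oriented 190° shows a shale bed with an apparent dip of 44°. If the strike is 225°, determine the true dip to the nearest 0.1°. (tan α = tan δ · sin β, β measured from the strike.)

The section is 35° from the strike.
tan δ = tan α / sin β = tan 44° / sin 35° = 0.9657 / 0.5736 = 1.6836
true dip = arctan 1.6836 = 59.29°

59.3°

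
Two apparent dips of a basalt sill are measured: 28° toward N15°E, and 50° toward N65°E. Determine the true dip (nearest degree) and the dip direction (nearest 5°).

true dip 51°, dip direction 080°

Each apparent-dip line lies in the plane. As unit vectors (x east, y north, z up), v₁ plunges 28°→N15°E and v₂ plunges 50°→N65°E.
Cross product v₁ × v₂ gives the pole to the plane: n ∝ (0.526, 0.098, 0.435).
tan δ = √(n_x²+n_y²)/n_z = 0.535/0.435, so δ = 50.9°.
The horizontal component of n points toward azimuth atan2(n_x, n_y) = 79°, the dip direction.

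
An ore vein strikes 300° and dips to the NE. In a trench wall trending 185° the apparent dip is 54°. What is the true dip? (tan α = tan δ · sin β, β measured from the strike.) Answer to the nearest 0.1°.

β = acute angle between strike 300° and section 185° = 65°.
tan δ = tan α / sin β = tan 54° / sin 65° = 1.3764 / 0.9063 = 1.5187
true dip = arctan 1.5187 = 56.64°

56.6°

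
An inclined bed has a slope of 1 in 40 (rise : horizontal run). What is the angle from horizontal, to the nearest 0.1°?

1.4°

tan θ = 1/40 = 0.0250
θ = arctan(0.0250) = 1.43°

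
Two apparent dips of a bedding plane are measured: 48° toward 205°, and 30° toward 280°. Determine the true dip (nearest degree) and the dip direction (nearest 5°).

Represent each trace as a vector plunging at its apparent dip toward its trend (east-north-up frame): v₁ = (-0.283, -0.606, -0.743), v₂ = (-0.853, 0.150, -0.500).
Cross product v₁ × v₂ gives the pole to the plane: n ∝ (-0.415, -0.492, 0.560).
tan δ = √(n_x²+n_y²)/n_z = 0.644/0.560, so δ = 49.0°.
Dip direction = atan2(-0.415, -0.492) = 220° (azimuth of n's horizontal projection).

true dip 49°, dip direction 220°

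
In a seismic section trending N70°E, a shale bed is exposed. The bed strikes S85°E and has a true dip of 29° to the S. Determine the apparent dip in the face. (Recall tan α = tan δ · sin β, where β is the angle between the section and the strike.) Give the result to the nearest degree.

Angle between strike (S85°E) and section (N70°E): β = 25°.
tan α = tan 29° × sin 25° = 0.5543 × 0.4226 = 0.2343
α = arctan(0.2343) = 13.18°

13°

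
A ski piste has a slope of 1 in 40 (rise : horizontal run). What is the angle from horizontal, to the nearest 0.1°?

tan θ = 1/40 = 0.0250
θ = arctan(0.0250) = 1.43°

1.4°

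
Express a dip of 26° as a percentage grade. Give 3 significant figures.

grade % = 100 × tan 26° = 100 × 0.4877

48.8%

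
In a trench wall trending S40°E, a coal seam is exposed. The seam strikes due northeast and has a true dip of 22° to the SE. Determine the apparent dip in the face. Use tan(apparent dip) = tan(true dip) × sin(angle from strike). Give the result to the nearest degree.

22°

Angle between strike (due northeast) and section (S40°E): β = 85°.
tan α = tan 22° × sin 85° = 0.4040 × 0.9962 = 0.4025
apparent dip = arctan 0.4025 = 21.92°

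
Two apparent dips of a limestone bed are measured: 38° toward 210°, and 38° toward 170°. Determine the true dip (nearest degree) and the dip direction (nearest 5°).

true dip 40°, dip direction 190°

Represent each trace as a vector plunging at its apparent dip toward its trend (east-north-up frame): v₁ = (-0.394, -0.682, -0.616), v₂ = (0.137, -0.776, -0.616).
The plane normal is n = v₁ × v₂ ∝ (-0.058, -0.327, 0.399).
tan δ = √(n_x²+n_y²)/n_z = 0.332/0.399, so δ = 39.7°.
Dip direction = atan2(-0.058, -0.327) = 190° (azimuth of n's horizontal projection).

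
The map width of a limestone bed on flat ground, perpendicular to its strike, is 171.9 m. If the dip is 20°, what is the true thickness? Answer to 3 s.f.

58.8 m

True thickness t = w · sin(dip) = 171.9 × sin 20°
t = 171.9 × 0.3420 = 58.793 m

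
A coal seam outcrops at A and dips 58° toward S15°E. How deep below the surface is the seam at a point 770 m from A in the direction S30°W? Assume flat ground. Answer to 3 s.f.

871 m

The hole lies 45° from the dip direction, so the down-dip offset is 770 × cos 45° = 544.47 m.
Depth = down-dip offset × tan(dip) = 544.47 × tan 58° = 544.47 × 1.6003
Depth = 871.34 m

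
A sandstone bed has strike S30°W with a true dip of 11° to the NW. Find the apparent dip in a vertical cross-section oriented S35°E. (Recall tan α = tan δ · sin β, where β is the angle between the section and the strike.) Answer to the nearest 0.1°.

10.0°

The strike is S30°W and the section trends S35°E; the acute angle between them is β = 65°.
tan(apparent dip) = tan 11° · sin 65° = 0.1762
α = arctan(0.1762) = 9.99°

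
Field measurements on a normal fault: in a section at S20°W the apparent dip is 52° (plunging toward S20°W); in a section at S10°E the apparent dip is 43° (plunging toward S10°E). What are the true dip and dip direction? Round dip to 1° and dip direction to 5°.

true dip 53°, dip direction 215°

Represent each trace as a vector plunging at its apparent dip toward its trend (east-north-up frame): v₁ = (-0.211, -0.579, -0.788), v₂ = (0.127, -0.720, -0.682).
The plane normal is n = v₁ × v₂ ∝ (-0.173, -0.244, 0.225).
True dip = arccos(n_z / |n|) = arccos(0.6017) = 53.0°.
Dip direction = atan2(-0.173, -0.244) = 215° (azimuth of n's horizontal projection).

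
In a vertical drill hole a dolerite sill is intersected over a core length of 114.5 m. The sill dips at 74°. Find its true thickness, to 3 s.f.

True thickness t = h · cos(dip) = 114.5 × cos 74°
t = 114.5 × 0.2756 = 31.560 m

31.6 m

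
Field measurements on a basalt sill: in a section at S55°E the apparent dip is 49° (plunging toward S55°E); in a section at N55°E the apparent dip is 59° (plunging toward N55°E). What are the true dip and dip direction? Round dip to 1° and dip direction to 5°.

The two traces are lines in the plane: v₁ = (sin 125°·cos 49°, cos 125°·cos 49°, −sin 49°), v₂ = (sin 55°·cos 59°, cos 55°·cos 59°, −sin 59°).
Cross product v₁ × v₂ gives the pole to the plane: n ∝ (0.546, 0.142, 0.318).
True dip = arccos(n_z / |n|) = arccos(0.4907) = 60.6°.
Dip direction = azimuth of (n_x, n_y) = atan2(0.546, 0.142) = 75°.

true dip 61°, dip direction 075°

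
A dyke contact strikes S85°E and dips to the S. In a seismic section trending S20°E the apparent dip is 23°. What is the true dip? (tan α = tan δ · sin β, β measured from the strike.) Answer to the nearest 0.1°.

25.1°

β = acute angle between strike S85°E and section S20°E = 65°.
tan(true dip) = tan 23° / sin 65° = 0.4684
true dip = arctan 0.4684 = 25.10°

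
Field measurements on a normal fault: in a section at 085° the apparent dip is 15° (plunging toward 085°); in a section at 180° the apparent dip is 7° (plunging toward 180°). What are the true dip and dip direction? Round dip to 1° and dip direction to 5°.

true dip 17°, dip direction 115°

Represent each trace as a vector plunging at its apparent dip toward its trend (east-north-up frame): v₁ = (0.962, 0.084, -0.259), v₂ = (0.000, -0.993, -0.122).
n = v₁ × v₂ = (0.267, -0.117, 0.955) (taken with n_z > 0).
Dip δ = arctan(|n_h|/n_z) = arctan(0.292/0.955) = 17.0°.
Dip direction = azimuth of (n_x, n_y) = atan2(0.267, -0.117) = 114°.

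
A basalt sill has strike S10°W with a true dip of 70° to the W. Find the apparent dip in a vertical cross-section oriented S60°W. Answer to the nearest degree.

Angle between strike (S10°W) and section (S60°W): β = 50°.
tan α = tan 70° × sin 50° = 2.7475 × 0.7660 = 2.1047
α = arctan(2.1047) = 64.59°

65°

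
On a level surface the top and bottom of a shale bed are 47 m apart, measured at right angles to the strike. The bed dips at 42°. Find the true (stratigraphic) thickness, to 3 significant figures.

True thickness t = w · sin(dip) = 47 × sin 42°
t = 47 × 0.6691 = 31.449 m

31.4 m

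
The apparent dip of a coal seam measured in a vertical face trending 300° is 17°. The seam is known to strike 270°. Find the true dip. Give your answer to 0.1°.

31.4°

The section is 30° from the strike.
tan(true dip) = tan 17° / sin 30° = 0.6115
true dip = arctan 0.6115 = 31.44°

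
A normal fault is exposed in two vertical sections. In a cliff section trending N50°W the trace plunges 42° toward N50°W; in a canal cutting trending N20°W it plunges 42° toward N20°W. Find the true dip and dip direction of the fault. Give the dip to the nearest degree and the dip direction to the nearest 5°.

true dip 43°, dip direction 325°

The two traces are lines in the plane: v₁ = (sin 310°·cos 42°, cos 310°·cos 42°, −sin 42°), v₂ = (sin 340°·cos 42°, cos 340°·cos 42°, −sin 42°).
Cross product v₁ × v₂ gives the pole to the plane: n ∝ (-0.148, 0.211, 0.276).
True dip = arccos(n_z / |n|) = arccos(0.7315) = 43.0°.
Dip direction = atan2(-0.148, 0.211) = 325° (azimuth of n's horizontal projection).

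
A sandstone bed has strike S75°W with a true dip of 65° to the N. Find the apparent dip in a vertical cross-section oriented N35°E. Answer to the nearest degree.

The section lies 40° from the strike.
tan α = tan 65° × sin 40° = 2.1445 × 0.6428 = 1.3785
α = arctan(1.3785) = 54.04°

54°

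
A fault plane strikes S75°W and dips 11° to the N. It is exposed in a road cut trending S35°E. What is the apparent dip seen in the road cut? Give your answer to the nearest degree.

10°

The section lies 70° from the strike.
tan α = tan 11° × sin 70° = 0.1944 × 0.9397 = 0.1827
α = arctan(0.1827) = 10.35°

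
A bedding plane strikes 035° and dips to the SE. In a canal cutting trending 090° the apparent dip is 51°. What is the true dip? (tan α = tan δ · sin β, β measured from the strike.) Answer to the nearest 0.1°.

The section is 55° from the strike.
tan δ = tan α / sin β = tan 51° / sin 55° = 1.2349 / 0.8192 = 1.5075
true dip = arctan 1.5075 = 56.44°

56.4°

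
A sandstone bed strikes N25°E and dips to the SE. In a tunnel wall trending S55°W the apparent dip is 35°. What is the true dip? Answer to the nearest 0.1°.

54.5°

The section is 30° from the strike.
tan δ = tan α / sin β = tan 35° / sin 30° = 0.7002 / 0.5000 = 1.4004
δ = arctan(1.4004) = 54.47°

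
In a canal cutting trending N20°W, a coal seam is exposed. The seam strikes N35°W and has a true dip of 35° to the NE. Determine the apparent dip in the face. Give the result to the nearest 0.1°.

The section lies 15° from the strike.
tan α = tan 35° × sin 15° = 0.7002 × 0.2588 = 0.1812
α = arctan(0.1812) = 10.27°

10.3°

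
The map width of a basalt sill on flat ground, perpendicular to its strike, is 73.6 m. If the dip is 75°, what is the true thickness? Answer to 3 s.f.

71.1 m

True thickness t = w · sin(dip) = 73.6 × sin 75°
t = 73.6 × 0.9659 = 71.092 m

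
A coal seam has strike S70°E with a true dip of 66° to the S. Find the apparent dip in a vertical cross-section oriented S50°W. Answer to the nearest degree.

Angle between strike (S70°E) and section (S50°W): β = 60°.
tan α = tan 66° × sin 60° = 2.2460 × 0.8660 = 1.9451
α = arctan(1.9451) = 62.79°

63°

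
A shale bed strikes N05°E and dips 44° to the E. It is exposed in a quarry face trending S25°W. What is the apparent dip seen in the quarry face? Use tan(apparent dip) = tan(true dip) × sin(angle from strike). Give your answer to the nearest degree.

18°

The section lies 20° from the strike.
tan α = tan 44° × sin 20° = 0.9657 × 0.3420 = 0.3303
apparent dip = arctan 0.3303 = 18.28°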